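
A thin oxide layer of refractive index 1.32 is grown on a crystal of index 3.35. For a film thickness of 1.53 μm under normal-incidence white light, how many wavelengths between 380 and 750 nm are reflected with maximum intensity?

At the upper boundary (n = 1.0 to n = 1.32) the reflected ray undergoes a half-wave phase shift.
Bottom surface (1.32 → 3.35): reflection off a higher-index medium gives a half-wave phase shift.
Net: no relative phase inversion (both shifts match).
With no net inversion, constructive interference in reflection requires 2 n t = m λ.
λ = 2 n t / m = 4039 / m nm.
m=5: 808 nm (IR); m=6: 673 nm (visible); m=7: 577 nm (visible); m=8: 505 nm (visible); m=9: 449 nm (visible); m=10: 404 nm (visible); m=11: 367 nm (UV).

5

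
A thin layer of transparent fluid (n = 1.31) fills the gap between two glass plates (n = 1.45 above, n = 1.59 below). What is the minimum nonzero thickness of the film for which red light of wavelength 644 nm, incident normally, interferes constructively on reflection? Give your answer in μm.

Top surface (1.45 → 1.31): reflection off a lower-index medium gives no phase shift.
Bottom surface (1.31 → 1.59): reflection off a higher-index medium gives a half-wave phase shift.
The two reflections differ by half a wavelength.
With one net inversion, constructive interference in reflection requires 2 n t = (m + ½) λ.
Minimum at m = 0: t = λ / (4 n) = 644 / (4 × 1.31) = 123 nm.

0.123 μm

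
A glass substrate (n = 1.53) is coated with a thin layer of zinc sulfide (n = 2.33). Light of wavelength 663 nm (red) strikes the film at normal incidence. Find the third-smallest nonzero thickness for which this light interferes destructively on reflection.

Ray reflecting at the top interface goes from n = 1.0 toward n = 2.33: a half-wave phase shift.
Bottom surface (2.33 → 1.53): reflection off a lower-index medium gives no phase shift.
The two reflections differ by half a wavelength.
With one net inversion, destructive interference in reflection requires 2 n t = m λ.
The third-smallest nonzero thickness corresponds to m = 3: t = m λ / (2 n) = 3.00 × 663 / (2 × 2.33) = 427 nm.

427 nm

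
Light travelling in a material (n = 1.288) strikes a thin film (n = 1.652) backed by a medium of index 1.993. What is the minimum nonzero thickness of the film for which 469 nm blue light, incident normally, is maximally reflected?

Top surface (1.288 → 1.652): reflection off a higher-index medium gives a half-wave phase shift.
Ray reflecting at the bottom interface goes from n = 1.652 toward n = 1.993: a half-wave phase shift.
The two reflections carry the same phase change, so no net offset.
For maximum reflection here: 2 n t = m λ.
Minimum nonzero at m = 1: t = λ / (2 n) = 469 / (2 × 1.652) = 142 nm.

142 nm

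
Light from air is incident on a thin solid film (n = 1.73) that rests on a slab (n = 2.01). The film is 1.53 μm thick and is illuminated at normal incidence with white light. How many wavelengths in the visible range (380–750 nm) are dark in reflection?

7

At the upper boundary (n = 1.0 to n = 1.73) the reflected ray undergoes a half-wave phase shift.
At the lower boundary (n = 1.73 to n = 2.01) the reflected ray undergoes a half-wave phase shift.
Zero or two π shifts → no net half-wave offset.
So the condition for destructive reflection is 2 n t = (m + ½) λ.
λ = 2 n t / (m + ½) = 5294 / (m + ½) nm.
m=6: 814 nm (IR); m=7: 706 nm (visible); m=8: 623 nm (visible); m=9: 557 nm (visible); m=10: 504 nm (visible); m=11: 460 nm (visible); m=12: 424 nm (visible); m=13: 392 nm (visible); m=14: 365 nm (UV).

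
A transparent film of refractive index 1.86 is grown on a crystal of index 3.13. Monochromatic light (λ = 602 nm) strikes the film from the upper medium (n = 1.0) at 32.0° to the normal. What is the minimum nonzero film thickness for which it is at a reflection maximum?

169 nm

Top surface (1.0 → 1.86): reflection off a higher-index medium gives a half-wave phase shift.
At the lower boundary (n = 1.86 to n = 3.13) the reflected ray undergoes a half-wave phase shift.
Net: no relative phase inversion (both shifts match).
For strong reflection here: 2 n t cos θ_r = m λ.
Snell's law: 1.0 sin 32.0° = 1.86 sin θ_r → sin θ_r = 0.285, cos θ_r = 0.959.
Minimum nonzero at m = 1: t = λ / (2 n cos θ_r) = 602 / (2 × 1.86 × 0.959) = 169 nm.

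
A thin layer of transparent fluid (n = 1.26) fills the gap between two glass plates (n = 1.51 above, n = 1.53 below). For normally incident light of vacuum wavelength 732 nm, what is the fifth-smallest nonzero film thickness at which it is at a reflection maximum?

1307 nm

At the upper boundary (n = 1.51 to n = 1.26) the reflected ray undergoes no phase shift.
Ray reflecting at the bottom interface goes from n = 1.26 toward n = 1.53: a half-wave phase shift.
Net: one phase inversion between the two reflected rays.
With one net inversion, constructive interference in reflection requires 2 n t = (m + ½) λ.
The fifth-smallest nonzero thickness corresponds to m = 4: t = (m + ½) λ / (2 n) = 4.50 × 732 / (2 × 1.26) = 1307 nm.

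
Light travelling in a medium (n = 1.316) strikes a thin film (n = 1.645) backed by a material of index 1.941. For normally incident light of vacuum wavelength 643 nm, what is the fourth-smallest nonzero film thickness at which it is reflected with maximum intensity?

782 nm

Ray reflecting at the top interface goes from n = 1.316 toward n = 1.645: a half-wave phase shift.
Bottom surface (1.645 → 1.941): reflection off a higher-index medium gives a half-wave phase shift.
The two reflections carry the same phase change, so no net offset.
With no net inversion, constructive interference in reflection requires 2 n t = m λ.
The fourth-smallest nonzero thickness corresponds to m = 4: t = m λ / (2 n) = 4.00 × 643 / (2 × 1.645) = 782 nm.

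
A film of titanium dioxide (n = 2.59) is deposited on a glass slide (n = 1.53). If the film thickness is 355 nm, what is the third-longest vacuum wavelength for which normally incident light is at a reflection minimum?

Top surface (1.0 → 2.59): reflection off a higher-index medium gives a half-wave phase shift.
Ray reflecting at the bottom interface goes from n = 2.59 toward n = 1.53: no phase shift.
Exactly one π shift → a net half-wave offset.
So the condition for destructive reflection is 2 n t = m λ.
λ = 2 n t / m. The third-longest wavelength is m = 3: λ = 2 × 2.59 × 355 / 3.00 = 613 nm.

613 nm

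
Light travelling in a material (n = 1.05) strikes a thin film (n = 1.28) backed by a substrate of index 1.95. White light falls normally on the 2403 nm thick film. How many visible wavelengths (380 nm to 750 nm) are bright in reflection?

8

Top surface (1.05 → 1.28): reflection off a higher-index medium gives a half-wave phase shift.
Ray reflecting at the bottom interface goes from n = 1.28 toward n = 1.95: a half-wave phase shift.
The two reflections carry the same phase change, so no net offset.
So the condition for constructive reflection is 2 n t = m λ.
λ = 2 n t / m = 6152 / m nm.
m=8: 769 nm (IR); m=9: 684 nm (visible); m=10: 615 nm (visible); m=11: 559 nm (visible); m=12: 513 nm (visible); m=13: 473 nm (visible); m=14: 439 nm (visible); m=15: 410 nm (visible); m=16: 384 nm (visible); m=17: 362 nm (UV).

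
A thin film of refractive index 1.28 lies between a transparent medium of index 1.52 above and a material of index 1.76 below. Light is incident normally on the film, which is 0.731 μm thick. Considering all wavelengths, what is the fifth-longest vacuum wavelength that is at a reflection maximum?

Ray reflecting at the top interface goes from n = 1.52 toward n = 1.28: no phase shift.
Bottom surface (1.28 → 1.76): reflection off a higher-index medium gives a half-wave phase shift.
Net: one phase inversion between the two reflected rays.
With one net inversion, constructive interference in reflection requires 2 n t = (m + ½) λ.
λ = 2 n t / (m + ½). The fifth-longest wavelength is m = 4: λ = 2 × 1.28 × 731 / 4.50 = 416 nm.

416 nm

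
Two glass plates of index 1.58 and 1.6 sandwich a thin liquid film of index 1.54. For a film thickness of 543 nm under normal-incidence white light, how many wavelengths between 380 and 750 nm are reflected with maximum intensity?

2

Top surface (1.58 → 1.54): reflection off a lower-index medium gives no phase shift.
Bottom surface (1.54 → 1.6): reflection off a higher-index medium gives a half-wave phase shift.
The two reflections differ by half a wavelength.
So the condition for constructive reflection is 2 n t = (m + ½) λ.
λ = 2 n t / (m + ½) = 1672 / (m + ½) nm.
m=1: 1115 nm (IR); m=2: 669 nm (visible); m=3: 478 nm (visible); m=4: 372 nm (UV).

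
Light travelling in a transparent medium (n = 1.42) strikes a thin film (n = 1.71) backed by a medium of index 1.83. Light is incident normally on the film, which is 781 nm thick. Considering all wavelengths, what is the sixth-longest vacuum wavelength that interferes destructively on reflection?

486 nm

Ray reflecting at the top interface goes from n = 1.42 toward n = 1.71: a half-wave phase shift.
Bottom surface (1.71 → 1.83): reflection off a higher-index medium gives a half-wave phase shift.
Zero or two π shifts → no net half-wave offset.
For minimum reflection here: 2 n t = (m + ½) λ.
λ = 2 n t / (m + ½). The sixth-longest wavelength is m = 5: λ = 2 × 1.71 × 781 / 5.50 = 486 nm.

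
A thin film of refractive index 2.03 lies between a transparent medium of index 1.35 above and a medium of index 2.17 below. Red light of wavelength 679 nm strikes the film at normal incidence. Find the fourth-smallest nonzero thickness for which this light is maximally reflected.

Top surface (1.35 → 2.03): reflection off a higher-index medium gives a half-wave phase shift.
Ray reflecting at the bottom interface goes from n = 2.03 toward n = 2.17: a half-wave phase shift.
The two reflections carry the same phase change, so no net offset.
With no net inversion, constructive interference in reflection requires 2 n t = m λ.
The fourth-smallest nonzero thickness corresponds to m = 4: t = m λ / (2 n) = 4.00 × 679 / (2 × 2.03) = 669 nm.

669 nm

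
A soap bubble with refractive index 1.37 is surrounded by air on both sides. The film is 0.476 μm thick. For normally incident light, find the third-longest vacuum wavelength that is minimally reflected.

Top surface (1.0 → 1.37): reflection off a higher-index medium gives a half-wave phase shift.
At the lower boundary (n = 1.37 to n = 1.0) the reflected ray undergoes no phase shift.
Exactly one π shift → a net half-wave offset.
With one net inversion, destructive interference in reflection requires 2 n t = m λ.
λ = 2 n t / m. The third-longest wavelength is m = 3: λ = 2 × 1.37 × 476 / 3.00 = 435 nm.

435 nm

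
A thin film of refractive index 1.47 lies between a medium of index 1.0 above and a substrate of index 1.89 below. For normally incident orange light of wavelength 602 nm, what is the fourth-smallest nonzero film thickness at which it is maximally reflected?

Top surface (1.0 → 1.47): reflection off a higher-index medium gives a half-wave phase shift.
At the lower boundary (n = 1.47 to n = 1.89) the reflected ray undergoes a half-wave phase shift.
Zero or two π shifts → no net half-wave offset.
For bright reflection here: 2 n t = m λ.
The fourth-smallest nonzero thickness corresponds to m = 4: t = m λ / (2 n) = 4.00 × 602 / (2 × 1.47) = 819 nm.

819 nm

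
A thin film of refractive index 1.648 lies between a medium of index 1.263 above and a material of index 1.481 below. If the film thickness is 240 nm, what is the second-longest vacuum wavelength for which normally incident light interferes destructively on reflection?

Top surface (1.263 → 1.648): reflection off a higher-index medium gives a half-wave phase shift.
Bottom surface (1.648 → 1.481): reflection off a lower-index medium gives no phase shift.
Exactly one π shift → a net half-wave offset.
For dark reflection here: 2 n t = m λ.
λ = 2 n t / m. The second-longest wavelength is m = 2: λ = 2 × 1.648 × 240 / 2.00 = 396 nm.

396 nm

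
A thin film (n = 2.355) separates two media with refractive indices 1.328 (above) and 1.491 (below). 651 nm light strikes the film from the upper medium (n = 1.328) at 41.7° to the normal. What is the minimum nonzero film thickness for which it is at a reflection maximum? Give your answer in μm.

Ray reflecting at the top interface goes from n = 1.328 toward n = 2.355: a half-wave phase shift.
Bottom surface (2.355 → 1.491): reflection off a lower-index medium gives no phase shift.
Net: one phase inversion between the two reflected rays.
For maximum reflection here: 2 n t cos θ_r = (m + ½) λ.
Snell's law: 1.328 sin 41.7° = 2.355 sin θ_r → sin θ_r = 0.375, cos θ_r = 0.927.
Minimum at m = 0: t = λ / (4 n cos θ_r) = 651 / (4 × 2.355 × 0.927) = 74.6 nm.

0.0746 μm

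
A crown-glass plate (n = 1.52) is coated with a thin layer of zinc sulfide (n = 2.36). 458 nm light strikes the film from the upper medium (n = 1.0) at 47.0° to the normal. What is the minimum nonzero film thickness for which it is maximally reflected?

51.0 nm

Top surface (1.0 → 2.36): reflection off a higher-index medium gives a half-wave phase shift.
Bottom surface (2.36 → 1.52): reflection off a lower-index medium gives no phase shift.
Exactly one π shift → a net half-wave offset.
For bright reflection here: 2 n t cos θ_r = (m + ½) λ.
Snell's law: 1.0 sin 47.0° = 2.36 sin θ_r → sin θ_r = 0.310, cos θ_r = 0.951.
Minimum at m = 0: t = λ / (4 n cos θ_r) = 458 / (4 × 2.36 × 0.951) = 51.0 nm.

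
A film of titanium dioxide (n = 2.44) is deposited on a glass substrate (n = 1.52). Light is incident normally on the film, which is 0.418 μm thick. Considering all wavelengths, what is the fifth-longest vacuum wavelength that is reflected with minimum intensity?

At the upper boundary (n = 1.0 to n = 2.44) the reflected ray undergoes a half-wave phase shift.
At the lower boundary (n = 2.44 to n = 1.52) the reflected ray undergoes no phase shift.
The two reflections differ by half a wavelength.
For weak reflection here: 2 n t = m λ.
λ = 2 n t / m. The fifth-longest wavelength is m = 5: λ = 2 × 2.44 × 418 / 5.00 = 408 nm.

408 nm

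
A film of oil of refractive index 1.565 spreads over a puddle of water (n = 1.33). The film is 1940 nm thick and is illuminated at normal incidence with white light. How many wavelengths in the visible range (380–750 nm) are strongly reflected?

Top surface (1.0 → 1.565): reflection off a higher-index medium gives a half-wave phase shift.
Ray reflecting at the bottom interface goes from n = 1.565 toward n = 1.33: no phase shift.
The two reflections differ by half a wavelength.
For maximum reflection here: 2 n t = (m + ½) λ.
λ = 2 n t / (m + ½) = 6072 / (m + ½) nm.
m=7: 810 nm (IR); m=8: 714 nm (visible); m=9: 639 nm (visible); m=10: 578 nm (visible); m=11: 528 nm (visible); m=12: 486 nm (visible); m=13: 450 nm (visible); m=14: 419 nm (visible); m=15: 392 nm (visible); m=16: 368 nm (UV).

8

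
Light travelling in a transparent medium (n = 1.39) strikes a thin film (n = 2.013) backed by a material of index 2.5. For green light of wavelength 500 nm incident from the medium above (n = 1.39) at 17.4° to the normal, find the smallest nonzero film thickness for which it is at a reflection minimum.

Top surface (1.39 → 2.013): reflection off a higher-index medium gives a half-wave phase shift.
Ray reflecting at the bottom interface goes from n = 2.013 toward n = 2.5: a half-wave phase shift.
The two reflections carry the same phase change, so no net offset.
So the condition for destructive reflection is 2 n t cos θ_r = (m + ½) λ.
Snell's law: 1.39 sin 17.4° = 2.013 sin θ_r → sin θ_r = 0.206, cos θ_r = 0.978.
Minimum at m = 0: t = λ / (4 n cos θ_r) = 500 / (4 × 2.013 × 0.978) = 63.5 nm.

63.5 nm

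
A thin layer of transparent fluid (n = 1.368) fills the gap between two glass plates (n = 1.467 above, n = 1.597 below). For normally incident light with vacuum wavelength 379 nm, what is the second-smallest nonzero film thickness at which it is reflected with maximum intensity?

Top surface (1.467 → 1.368): reflection off a lower-index medium gives no phase shift.
At the lower boundary (n = 1.368 to n = 1.597) the reflected ray undergoes a half-wave phase shift.
Net: one phase inversion between the two reflected rays.
So the condition for constructive reflection is 2 n t = (m + ½) λ.
The second-smallest nonzero thickness corresponds to m = 1: t = (m + ½) λ / (2 n) = 1.50 × 379 / (2 × 1.368) = 208 nm.

208 nm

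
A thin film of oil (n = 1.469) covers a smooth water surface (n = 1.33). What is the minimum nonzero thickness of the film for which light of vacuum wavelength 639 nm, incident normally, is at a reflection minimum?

217 nm

Ray reflecting at the top interface goes from n = 1.0 toward n = 1.469: a half-wave phase shift.
Ray reflecting at the bottom interface goes from n = 1.469 toward n = 1.33: no phase shift.
The two reflections differ by half a wavelength.
For dark reflection here: 2 n t = m λ.
Minimum nonzero at m = 1: t = λ / (2 n) = 639 / (2 × 1.469) = 217 nm.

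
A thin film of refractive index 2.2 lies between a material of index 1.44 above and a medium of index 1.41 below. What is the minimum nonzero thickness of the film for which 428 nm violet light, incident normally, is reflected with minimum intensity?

97.3 nm

Ray reflecting at the top interface goes from n = 1.44 toward n = 2.2: a half-wave phase shift.
Ray reflecting at the bottom interface goes from n = 2.2 toward n = 1.41: no phase shift.
Net: one phase inversion between the two reflected rays.
For weak reflection here: 2 n t = m λ.
Minimum nonzero at m = 1: t = λ / (2 n) = 428 / (2 × 2.2) = 97.3 nm.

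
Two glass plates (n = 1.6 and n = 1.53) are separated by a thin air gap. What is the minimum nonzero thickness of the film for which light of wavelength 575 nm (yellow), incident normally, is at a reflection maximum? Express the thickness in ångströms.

1438 Å

Ray reflecting at the top interface goes from n = 1.6 toward n = 1.0: no phase shift.
Bottom surface (1.0 → 1.53): reflection off a higher-index medium gives a half-wave phase shift.
Exactly one π shift → a net half-wave offset.
So the condition for constructive reflection is 2 n t = (m + ½) λ.
Minimum at m = 0: t = λ / (4 n) = 575 / (4 × 1.0) = 144 nm.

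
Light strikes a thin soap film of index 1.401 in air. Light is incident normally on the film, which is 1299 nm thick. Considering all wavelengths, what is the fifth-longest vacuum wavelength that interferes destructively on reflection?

728 nm

At the upper boundary (n = 1.0 to n = 1.401) the reflected ray undergoes a half-wave phase shift.
Ray reflecting at the bottom interface goes from n = 1.401 toward n = 1.0: no phase shift.
Exactly one π shift → a net half-wave offset.
So the condition for destructive reflection is 2 n t = m λ.
λ = 2 n t / m. The fifth-longest wavelength is m = 5: λ = 2 × 1.401 × 1299 / 5.00 = 728 nm.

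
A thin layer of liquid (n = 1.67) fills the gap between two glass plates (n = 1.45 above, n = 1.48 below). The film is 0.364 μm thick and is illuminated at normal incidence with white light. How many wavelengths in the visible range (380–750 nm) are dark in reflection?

2

Top surface (1.45 → 1.67): reflection off a higher-index medium gives a half-wave phase shift.
Ray reflecting at the bottom interface goes from n = 1.67 toward n = 1.48: no phase shift.
Exactly one π shift → a net half-wave offset.
With one net inversion, destructive interference in reflection requires 2 n t = m λ.
λ = 2 n t / m = 1216 / m nm.
m=1: 1216 nm (IR); m=2: 608 nm (visible); m=3: 405 nm (visible); m=4: 304 nm (UV).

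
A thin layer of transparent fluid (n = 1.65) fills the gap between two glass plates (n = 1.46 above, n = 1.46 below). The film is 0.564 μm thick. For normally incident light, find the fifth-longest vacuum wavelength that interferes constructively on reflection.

414 nm

Ray reflecting at the top interface goes from n = 1.46 toward n = 1.65: a half-wave phase shift.
At the lower boundary (n = 1.65 to n = 1.46) the reflected ray undergoes no phase shift.
The two reflections differ by half a wavelength.
So the condition for constructive reflection is 2 n t = (m + ½) λ.
λ = 2 n t / (m + ½). The fifth-longest wavelength is m = 4: λ = 2 × 1.65 × 564 / 4.50 = 414 nm.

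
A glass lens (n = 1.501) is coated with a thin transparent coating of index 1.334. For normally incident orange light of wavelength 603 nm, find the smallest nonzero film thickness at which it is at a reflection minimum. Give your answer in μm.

0.113 μm

At the upper boundary (n = 1.0 to n = 1.334) the reflected ray undergoes a half-wave phase shift.
Ray reflecting at the bottom interface goes from n = 1.334 toward n = 1.501: a half-wave phase shift.
Net: no relative phase inversion (both shifts match).
For dark reflection here: 2 n t = (m + ½) λ.
Minimum at m = 0: t = λ / (4 n) = 603 / (4 × 1.334) = 113 nm.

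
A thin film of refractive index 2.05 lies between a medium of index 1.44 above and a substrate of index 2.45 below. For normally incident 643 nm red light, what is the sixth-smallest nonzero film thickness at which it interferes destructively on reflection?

At the upper boundary (n = 1.44 to n = 2.05) the reflected ray undergoes a half-wave phase shift.
At the lower boundary (n = 2.05 to n = 2.45) the reflected ray undergoes a half-wave phase shift.
Net: no relative phase inversion (both shifts match).
So the condition for destructive reflection is 2 n t = (m + ½) λ.
The sixth-smallest nonzero thickness corresponds to m = 5: t = (m + ½) λ / (2 n) = 5.50 × 643 / (2 × 2.05) = 863 nm.

863 nm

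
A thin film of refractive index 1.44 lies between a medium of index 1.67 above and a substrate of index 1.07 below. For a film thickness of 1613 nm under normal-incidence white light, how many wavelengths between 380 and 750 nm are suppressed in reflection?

At the upper boundary (n = 1.67 to n = 1.44) the reflected ray undergoes no phase shift.
Ray reflecting at the bottom interface goes from n = 1.44 toward n = 1.07: no phase shift.
Net: no relative phase inversion (both shifts match).
For weak reflection here: 2 n t = (m + ½) λ.
λ = 2 n t / (m + ½) = 4645 / (m + ½) nm.
m=5: 845 nm (IR); m=6: 715 nm (visible); m=7: 619 nm (visible); m=8: 547 nm (visible); m=9: 489 nm (visible); m=10: 442 nm (visible); m=11: 404 nm (visible); m=12: 372 nm (UV).

6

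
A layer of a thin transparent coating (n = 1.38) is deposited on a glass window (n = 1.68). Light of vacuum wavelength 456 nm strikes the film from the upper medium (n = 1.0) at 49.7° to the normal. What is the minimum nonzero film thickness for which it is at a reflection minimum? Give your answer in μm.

Ray reflecting at the top interface goes from n = 1.0 toward n = 1.38: a half-wave phase shift.
Bottom surface (1.38 → 1.68): reflection off a higher-index medium gives a half-wave phase shift.
Zero or two π shifts → no net half-wave offset.
With no net inversion, destructive interference in reflection requires 2 n t cos θ_r = (m + ½) λ.
Snell's law: 1.0 sin 49.7° = 1.38 sin θ_r → sin θ_r = 0.553, cos θ_r = 0.833.
Minimum at m = 0: t = λ / (4 n cos θ_r) = 456 / (4 × 1.38 × 0.833) = 99.1 nm.

0.0991 μm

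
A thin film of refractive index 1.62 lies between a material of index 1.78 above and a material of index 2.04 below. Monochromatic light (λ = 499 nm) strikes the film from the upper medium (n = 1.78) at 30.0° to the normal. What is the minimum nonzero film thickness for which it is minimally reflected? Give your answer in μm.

Top surface (1.78 → 1.62): reflection off a lower-index medium gives no phase shift.
Bottom surface (1.62 → 2.04): reflection off a higher-index medium gives a half-wave phase shift.
Exactly one π shift → a net half-wave offset.
For dark reflection here: 2 n t cos θ_r = m λ.
Snell's law: 1.78 sin 30.0° = 1.62 sin θ_r → sin θ_r = 0.549, cos θ_r = 0.836.
Minimum nonzero at m = 1: t = λ / (2 n cos θ_r) = 499 / (2 × 1.62 × 0.836) = 184 nm.

0.184 μm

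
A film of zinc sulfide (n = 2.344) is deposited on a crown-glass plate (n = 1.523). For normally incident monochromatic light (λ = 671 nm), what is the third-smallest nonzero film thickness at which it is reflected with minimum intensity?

Ray reflecting at the top interface goes from n = 1.0 toward n = 2.344: a half-wave phase shift.
Ray reflecting at the bottom interface goes from n = 2.344 toward n = 1.523: no phase shift.
Net: one phase inversion between the two reflected rays.
With one net inversion, destructive interference in reflection requires 2 n t = m λ.
The third-smallest nonzero thickness corresponds to m = 3: t = m λ / (2 n) = 3.00 × 671 / (2 × 2.344) = 429 nm.

429 nm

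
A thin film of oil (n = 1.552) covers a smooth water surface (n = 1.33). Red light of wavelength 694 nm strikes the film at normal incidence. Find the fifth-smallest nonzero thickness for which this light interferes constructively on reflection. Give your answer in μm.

Ray reflecting at the top interface goes from n = 1.0 toward n = 1.552: a half-wave phase shift.
Ray reflecting at the bottom interface goes from n = 1.552 toward n = 1.33: no phase shift.
The two reflections differ by half a wavelength.
So the condition for constructive reflection is 2 n t = (m + ½) λ.
The fifth-smallest nonzero thickness corresponds to m = 4: t = (m + ½) λ / (2 n) = 4.50 × 694 / (2 × 1.552) = 1006 nm.

1.01 μm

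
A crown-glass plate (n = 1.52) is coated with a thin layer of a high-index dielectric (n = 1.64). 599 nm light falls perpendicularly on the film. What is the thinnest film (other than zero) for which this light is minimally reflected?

183 nm

Top surface (1.0 → 1.64): reflection off a higher-index medium gives a half-wave phase shift.
Ray reflecting at the bottom interface goes from n = 1.64 toward n = 1.52: no phase shift.
Net: one phase inversion between the two reflected rays.
For minimum reflection here: 2 n t = m λ.
Minimum nonzero at m = 1: t = λ / (2 n) = 599 / (2 × 1.64) = 183 nm.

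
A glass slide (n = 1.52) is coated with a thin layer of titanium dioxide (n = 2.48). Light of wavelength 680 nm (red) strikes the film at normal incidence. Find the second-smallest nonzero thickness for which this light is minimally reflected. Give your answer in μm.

0.274 μm

Ray reflecting at the top interface goes from n = 1.0 toward n = 2.48: a half-wave phase shift.
At the lower boundary (n = 2.48 to n = 1.52) the reflected ray undergoes no phase shift.
The two reflections differ by half a wavelength.
For dark reflection here: 2 n t = m λ.
The second-smallest nonzero thickness corresponds to m = 2: t = m λ / (2 n) = 2.00 × 680 / (2 × 2.48) = 274 nm.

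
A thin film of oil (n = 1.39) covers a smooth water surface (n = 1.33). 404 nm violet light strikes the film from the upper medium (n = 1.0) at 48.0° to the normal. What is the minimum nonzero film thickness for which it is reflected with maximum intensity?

86.0 nm

At the upper boundary (n = 1.0 to n = 1.39) the reflected ray undergoes a half-wave phase shift.
Bottom surface (1.39 → 1.33): reflection off a lower-index medium gives no phase shift.
Exactly one π shift → a net half-wave offset.
For maximum reflection here: 2 n t cos θ_r = (m + ½) λ.
Snell's law: 1.0 sin 48.0° = 1.39 sin θ_r → sin θ_r = 0.535, cos θ_r = 0.845.
Minimum at m = 0: t = λ / (4 n cos θ_r) = 404 / (4 × 1.39 × 0.845) = 86.0 nm.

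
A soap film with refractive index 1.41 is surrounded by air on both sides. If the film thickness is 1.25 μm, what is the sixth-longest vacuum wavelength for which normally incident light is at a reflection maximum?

641 nm

Ray reflecting at the top interface goes from n = 1.0 toward n = 1.41: a half-wave phase shift.
Bottom surface (1.41 → 1.0): reflection off a lower-index medium gives no phase shift.
Net: one phase inversion between the two reflected rays.
With one net inversion, constructive interference in reflection requires 2 n t = (m + ½) λ.
λ = 2 n t / (m + ½). The sixth-longest wavelength is m = 5: λ = 2 × 1.41 × 1250 / 5.50 = 641 nm.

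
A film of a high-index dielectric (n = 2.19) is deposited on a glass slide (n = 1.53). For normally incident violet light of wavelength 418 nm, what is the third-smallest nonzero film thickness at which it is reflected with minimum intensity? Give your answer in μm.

At the upper boundary (n = 1.0 to n = 2.19) the reflected ray undergoes a half-wave phase shift.
At the lower boundary (n = 2.19 to n = 1.53) the reflected ray undergoes no phase shift.
Net: one phase inversion between the two reflected rays.
With one net inversion, destructive interference in reflection requires 2 n t = m λ.
The third-smallest nonzero thickness corresponds to m = 3: t = m λ / (2 n) = 3.00 × 418 / (2 × 2.19) = 286 nm.

0.286 μm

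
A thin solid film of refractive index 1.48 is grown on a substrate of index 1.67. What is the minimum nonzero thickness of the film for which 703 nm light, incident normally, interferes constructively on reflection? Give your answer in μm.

At the upper boundary (n = 1.0 to n = 1.48) the reflected ray undergoes a half-wave phase shift.
Ray reflecting at the bottom interface goes from n = 1.48 toward n = 1.67: a half-wave phase shift.
Zero or two π shifts → no net half-wave offset.
For strong reflection here: 2 n t = m λ.
Minimum nonzero at m = 1: t = λ / (2 n) = 703 / (2 × 1.48) = 238 nm.

0.238 μm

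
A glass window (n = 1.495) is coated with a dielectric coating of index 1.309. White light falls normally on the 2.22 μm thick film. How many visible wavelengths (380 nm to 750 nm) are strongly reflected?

Top surface (1.0 → 1.309): reflection off a higher-index medium gives a half-wave phase shift.
At the lower boundary (n = 1.309 to n = 1.495) the reflected ray undergoes a half-wave phase shift.
Zero or two π shifts → no net half-wave offset.
With no net inversion, constructive interference in reflection requires 2 n t = m λ.
λ = 2 n t / m = 5812 / m nm.
m=7: 830 nm (IR); m=8: 726 nm (visible); m=9: 646 nm (visible); m=10: 581 nm (visible); m=11: 528 nm (visible); m=12: 484 nm (visible); m=13: 447 nm (visible); m=14: 415 nm (visible); m=15: 387 nm (visible); m=16: 363 nm (UV).

8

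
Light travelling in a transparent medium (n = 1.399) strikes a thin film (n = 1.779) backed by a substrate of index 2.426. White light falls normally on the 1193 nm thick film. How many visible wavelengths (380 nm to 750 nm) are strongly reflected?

At the upper boundary (n = 1.399 to n = 1.779) the reflected ray undergoes a half-wave phase shift.
Bottom surface (1.779 → 2.426): reflection off a higher-index medium gives a half-wave phase shift.
Zero or two π shifts → no net half-wave offset.
With no net inversion, constructive interference in reflection requires 2 n t = m λ.
λ = 2 n t / m = 4245 / m nm.
m=5: 849 nm (IR); m=6: 707 nm (visible); m=7: 606 nm (visible); m=8: 531 nm (visible); m=9: 472 nm (visible); m=10: 424 nm (visible); m=11: 386 nm (visible); m=12: 354 nm (UV).

6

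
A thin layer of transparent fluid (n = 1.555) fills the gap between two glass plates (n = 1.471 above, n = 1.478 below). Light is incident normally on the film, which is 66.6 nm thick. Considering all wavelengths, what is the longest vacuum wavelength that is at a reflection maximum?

414 nm

Top surface (1.471 → 1.555): reflection off a higher-index medium gives a half-wave phase shift.
Bottom surface (1.555 → 1.478): reflection off a lower-index medium gives no phase shift.
Exactly one π shift → a net half-wave offset.
With one net inversion, constructive interference in reflection requires 2 n t = (m + ½) λ.
λ = 2 n t / (m + ½). The longest wavelength is m = 0: λ = 2 × 1.555 × 66.6 / 0.500 = 414 nm.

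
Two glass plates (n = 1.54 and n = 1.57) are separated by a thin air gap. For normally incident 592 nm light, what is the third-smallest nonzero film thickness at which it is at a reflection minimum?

888 nm

Top surface (1.54 → 1.0): reflection off a lower-index medium gives no phase shift.
Bottom surface (1.0 → 1.57): reflection off a higher-index medium gives a half-wave phase shift.
Net: one phase inversion between the two reflected rays.
For weak reflection here: 2 n t = m λ.
The third-smallest nonzero thickness corresponds to m = 3: t = m λ / (2 n) = 3.00 × 592 / (2 × 1.0) = 888 nm.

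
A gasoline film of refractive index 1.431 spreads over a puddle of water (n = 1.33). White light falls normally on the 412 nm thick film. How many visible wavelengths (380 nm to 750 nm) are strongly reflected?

Top surface (1.0 → 1.431): reflection off a higher-index medium gives a half-wave phase shift.
At the lower boundary (n = 1.431 to n = 1.33) the reflected ray undergoes no phase shift.
The two reflections differ by half a wavelength.
For bright reflection here: 2 n t = (m + ½) λ.
λ = 2 n t / (m + ½) = 1179 / (m + ½) nm.
m=1: 786 nm (IR); m=2: 472 nm (visible); m=3: 337 nm (UV).

1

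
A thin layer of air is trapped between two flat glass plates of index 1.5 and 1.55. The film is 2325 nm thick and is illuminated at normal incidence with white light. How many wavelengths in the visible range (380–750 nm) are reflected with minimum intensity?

6

Ray reflecting at the top interface goes from n = 1.5 toward n = 1.0: no phase shift.
Bottom surface (1.0 → 1.55): reflection off a higher-index medium gives a half-wave phase shift.
Exactly one π shift → a net half-wave offset.
So the condition for destructive reflection is 2 n t = m λ.
λ = 2 n t / m = 4650 / m nm.
m=6: 775 nm (IR); m=7: 664 nm (visible); m=8: 581 nm (visible); m=9: 517 nm (visible); m=10: 465 nm (visible); m=11: 423 nm (visible); m=12: 388 nm (visible); m=13: 358 nm (UV).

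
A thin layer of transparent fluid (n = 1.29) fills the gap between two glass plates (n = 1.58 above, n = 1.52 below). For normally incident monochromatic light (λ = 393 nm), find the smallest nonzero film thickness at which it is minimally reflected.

152 nm

Top surface (1.58 → 1.29): reflection off a lower-index medium gives no phase shift.
Bottom surface (1.29 → 1.52): reflection off a higher-index medium gives a half-wave phase shift.
The two reflections differ by half a wavelength.
So the condition for destructive reflection is 2 n t = m λ.
Minimum nonzero at m = 1: t = λ / (2 n) = 393 / (2 × 1.29) = 152 nm.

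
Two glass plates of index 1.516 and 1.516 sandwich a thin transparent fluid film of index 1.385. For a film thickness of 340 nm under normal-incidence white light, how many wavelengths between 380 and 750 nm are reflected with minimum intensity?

1

Ray reflecting at the top interface goes from n = 1.516 toward n = 1.385: no phase shift.
Ray reflecting at the bottom interface goes from n = 1.385 toward n = 1.516: a half-wave phase shift.
Exactly one π shift → a net half-wave offset.
With one net inversion, destructive interference in reflection requires 2 n t = m λ.
λ = 2 n t / m = 942 / m nm.
m=1: 942 nm (IR); m=2: 471 nm (visible); m=3: 314 nm (UV).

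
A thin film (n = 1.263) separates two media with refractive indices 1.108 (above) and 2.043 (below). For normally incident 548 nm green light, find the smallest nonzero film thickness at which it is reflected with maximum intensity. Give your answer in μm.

0.217 μm

Top surface (1.108 → 1.263): reflection off a higher-index medium gives a half-wave phase shift.
Bottom surface (1.263 → 2.043): reflection off a higher-index medium gives a half-wave phase shift.
Net: no relative phase inversion (both shifts match).
For bright reflection here: 2 n t = m λ.
Minimum nonzero at m = 1: t = λ / (2 n) = 548 / (2 × 1.263) = 217 nm.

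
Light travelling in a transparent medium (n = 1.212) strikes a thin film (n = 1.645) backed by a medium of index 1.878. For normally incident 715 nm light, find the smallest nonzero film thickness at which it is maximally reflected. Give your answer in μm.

Top surface (1.212 → 1.645): reflection off a higher-index medium gives a half-wave phase shift.
At the lower boundary (n = 1.645 to n = 1.878) the reflected ray undergoes a half-wave phase shift.
Zero or two π shifts → no net half-wave offset.
So the condition for constructive reflection is 2 n t = m λ.
Minimum nonzero at m = 1: t = λ / (2 n) = 715 / (2 × 1.645) = 217 nm.

0.217 μm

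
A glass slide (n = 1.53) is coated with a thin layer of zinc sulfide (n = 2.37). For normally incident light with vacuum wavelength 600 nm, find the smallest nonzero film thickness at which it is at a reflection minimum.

At the upper boundary (n = 1.0 to n = 2.37) the reflected ray undergoes a half-wave phase shift.
Bottom surface (2.37 → 1.53): reflection off a lower-index medium gives no phase shift.
The two reflections differ by half a wavelength.
So the condition for destructive reflection is 2 n t = m λ.
Minimum nonzero at m = 1: t = λ / (2 n) = 600 / (2 × 2.37) = 127 nm.

127 nm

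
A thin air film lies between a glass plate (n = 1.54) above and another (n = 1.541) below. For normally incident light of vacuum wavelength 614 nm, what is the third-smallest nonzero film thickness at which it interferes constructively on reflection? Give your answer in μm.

Top surface (1.54 → 1.0): reflection off a lower-index medium gives no phase shift.
At the lower boundary (n = 1.0 to n = 1.541) the reflected ray undergoes a half-wave phase shift.
Net: one phase inversion between the two reflected rays.
With one net inversion, constructive interference in reflection requires 2 n t = (m + ½) λ.
The third-smallest nonzero thickness corresponds to m = 2: t = (m + ½) λ / (2 n) = 2.50 × 614 / (2 × 1.0) = 768 nm.

0.768 μm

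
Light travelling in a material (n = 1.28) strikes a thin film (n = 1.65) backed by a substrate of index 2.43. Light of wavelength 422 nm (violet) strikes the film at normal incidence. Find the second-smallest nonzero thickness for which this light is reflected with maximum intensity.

256 nm

Ray reflecting at the top interface goes from n = 1.28 toward n = 1.65: a half-wave phase shift.
Bottom surface (1.65 → 2.43): reflection off a higher-index medium gives a half-wave phase shift.
Zero or two π shifts → no net half-wave offset.
With no net inversion, constructive interference in reflection requires 2 n t = m λ.
The second-smallest nonzero thickness corresponds to m = 2: t = m λ / (2 n) = 2.00 × 422 / (2 × 1.65) = 256 nm.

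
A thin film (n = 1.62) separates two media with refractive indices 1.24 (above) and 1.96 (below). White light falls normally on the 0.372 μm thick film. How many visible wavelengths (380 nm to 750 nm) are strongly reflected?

2

Ray reflecting at the top interface goes from n = 1.24 toward n = 1.62: a half-wave phase shift.
At the lower boundary (n = 1.62 to n = 1.96) the reflected ray undergoes a half-wave phase shift.
The two reflections carry the same phase change, so no net offset.
So the condition for constructive reflection is 2 n t = m λ.
λ = 2 n t / m = 1205 / m nm.
m=1: 1205 nm (IR); m=2: 603 nm (visible); m=3: 402 nm (visible); m=4: 301 nm (UV).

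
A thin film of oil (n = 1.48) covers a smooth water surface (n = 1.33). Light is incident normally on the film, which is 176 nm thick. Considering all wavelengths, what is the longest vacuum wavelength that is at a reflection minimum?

At the upper boundary (n = 1.0 to n = 1.48) the reflected ray undergoes a half-wave phase shift.
Bottom surface (1.48 → 1.33): reflection off a lower-index medium gives no phase shift.
Exactly one π shift → a net half-wave offset.
With one net inversion, destructive interference in reflection requires 2 n t = m λ.
λ = 2 n t / m. The longest wavelength is m = 1: λ = 2 × 1.48 × 176 / 1.00 = 521 nm.

521 nm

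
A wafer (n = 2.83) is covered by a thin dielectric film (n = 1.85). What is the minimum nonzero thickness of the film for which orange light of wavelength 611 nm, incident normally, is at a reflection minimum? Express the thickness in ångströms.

826 Å

Top surface (1.0 → 1.85): reflection off a higher-index medium gives a half-wave phase shift.
At the lower boundary (n = 1.85 to n = 2.83) the reflected ray undergoes a half-wave phase shift.
The two reflections carry the same phase change, so no net offset.
With no net inversion, destructive interference in reflection requires 2 n t = (m + ½) λ.
Minimum at m = 0: t = λ / (4 n) = 611 / (4 × 1.85) = 82.6 nm.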